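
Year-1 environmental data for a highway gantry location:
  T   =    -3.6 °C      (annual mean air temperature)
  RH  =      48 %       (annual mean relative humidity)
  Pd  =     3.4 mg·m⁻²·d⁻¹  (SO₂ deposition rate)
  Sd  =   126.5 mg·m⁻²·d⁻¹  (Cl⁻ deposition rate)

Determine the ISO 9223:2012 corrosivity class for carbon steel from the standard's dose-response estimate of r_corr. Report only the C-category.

C2

carbon steel: f(T) = +0.150·(T−10) [T≤10 °C] = -2.0400
  Pd branch = 1.77·Pd^0.52·e^(0.02·RH+f) = 1.136 μm/a
  Sd branch = 0.102·Sd^0.62·e^(0.033·RH+0.04·T) = 8.655 μm/a
  sum: 1.136 + 8.655 → r_corr = 9.791 μm/a
Category bounds: 1.3…25 μm/a bracket r_corr ⇒ C2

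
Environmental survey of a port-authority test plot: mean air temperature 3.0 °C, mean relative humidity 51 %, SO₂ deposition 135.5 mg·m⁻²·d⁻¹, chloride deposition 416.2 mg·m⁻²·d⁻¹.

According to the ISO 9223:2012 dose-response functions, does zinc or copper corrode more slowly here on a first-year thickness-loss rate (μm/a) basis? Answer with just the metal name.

zinc: temperature factor f = +0.038·(-7.0) = -0.2660
  SO₂ term: 0.0129·135.5^0.44·exp(0.046·51-0.2660) = 0.8953
  Cl⁻ term: 0.0175·416.2^0.57·exp(0.008·51+0.085·3.0) = 1.057
  sum: 0.8953 + 1.057 → r_corr = 1.952 μm/a
copper: f(T) = +0.126·(T−10) [T≤10 °C] = -0.8820
  SO₂ term: 0.0053·135.5^0.26·exp(0.059·51-0.8820) = 0.1593
  Cl⁻ term: 0.01025·416.2^0.27·exp(0.036·51+0.049·3.0) = 0.3794
  sum: 0.1593 + 0.3794 → r_corr = 0.5388 μm/a
Ordering by μm/a: zinc (1.95) > copper (0.539)

copper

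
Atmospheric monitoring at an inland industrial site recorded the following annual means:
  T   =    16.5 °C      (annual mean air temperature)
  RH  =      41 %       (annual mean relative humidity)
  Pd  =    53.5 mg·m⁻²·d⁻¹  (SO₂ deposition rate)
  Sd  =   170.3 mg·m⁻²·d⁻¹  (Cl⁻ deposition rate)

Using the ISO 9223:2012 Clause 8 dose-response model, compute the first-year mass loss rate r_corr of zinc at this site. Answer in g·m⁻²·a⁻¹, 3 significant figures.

r_corr = 15.4 g·m⁻²·a⁻¹

zinc: T>10 °C ⇒ hinge -0.071·(16.5−10) = -0.4615
  Pd branch = 0.0129·Pd^0.44·e^(0.046·RH+f) = 0.3088 μm/a
  Sd branch = 0.0175·Sd^0.57·e^(0.008·RH+0.085·T) = 1.847 μm/a
  sum: 0.3088 + 1.847 → r_corr = 2.155 μm/a
Convert to mass loss: 2.155 μm/a × 7.14 g/cm³ = 15.39 g·m⁻²·a⁻¹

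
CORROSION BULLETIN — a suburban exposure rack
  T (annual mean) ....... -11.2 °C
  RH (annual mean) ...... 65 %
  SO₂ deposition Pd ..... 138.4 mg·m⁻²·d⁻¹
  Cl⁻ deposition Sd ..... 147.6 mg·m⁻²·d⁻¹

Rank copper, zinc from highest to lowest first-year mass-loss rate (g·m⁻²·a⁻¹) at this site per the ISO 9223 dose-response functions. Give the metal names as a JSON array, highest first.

copper: T≤10 °C ⇒ hinge +0.126·(-11.2−10) = -2.6712
  Pd branch = 0.0053·Pd^0.26·e^(0.059·RH+f) = 0.06115 μm/a
  Sd branch = 0.01025·Sd^0.27·e^(0.036·RH+0.049·T) = 0.2367 μm/a
  sum: 0.06115 + 0.2367 → r_corr = 0.2979 μm/a
  mass loss = 0.2979 μm/a × 8.96 g/cm³ = 2.669 g·m⁻²·a⁻¹
zinc: f(T) = +0.038·(T−10) [T≤10 °C] = -0.8056
  SO₂ term: 0.0129·138.4^0.44·exp(0.046·65-0.8056) = 1.003
  Cl⁻ term: 0.0175·147.6^0.57·exp(0.008·65+0.085·-11.2) = 0.1958
  r_corr = 1.003 + 0.1958 = 1.199 μm/a
  mass loss = 1.199 μm/a × 7.14 g/cm³ = 8.56 g·m⁻²·a⁻¹
Ordering by g·m⁻²·a⁻¹: zinc (8.56) > copper (2.67)

["zinc", "copper"]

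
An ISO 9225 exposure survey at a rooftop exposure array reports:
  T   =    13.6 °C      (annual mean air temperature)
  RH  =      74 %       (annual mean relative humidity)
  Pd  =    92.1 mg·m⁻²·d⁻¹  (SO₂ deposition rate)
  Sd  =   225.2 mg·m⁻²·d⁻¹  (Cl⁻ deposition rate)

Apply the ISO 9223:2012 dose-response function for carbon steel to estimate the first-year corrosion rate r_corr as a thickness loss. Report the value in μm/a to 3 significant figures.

carbon steel: f(T) = -0.054·(T−10) [T>10 °C] = -0.1944
  sulphur-dioxide contribution → 67.25 μm/a
  chloride contribution → 58.08 μm/a
  total first-year rate 125.3 μm/a

r_corr = 125 μm/a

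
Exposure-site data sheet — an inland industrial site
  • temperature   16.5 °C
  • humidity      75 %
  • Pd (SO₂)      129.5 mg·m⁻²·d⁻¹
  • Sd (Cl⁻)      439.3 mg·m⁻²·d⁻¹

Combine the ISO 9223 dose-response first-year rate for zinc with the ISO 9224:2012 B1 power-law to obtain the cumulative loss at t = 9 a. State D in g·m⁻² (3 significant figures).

D(9) = 270 g·m⁻²

zinc: temperature factor f = -0.071·(6.5) = -0.4615
  SO₂ term: 0.0129·129.5^0.44·exp(0.046·75-0.4615) = 2.177
  Cl⁻ term: 0.0175·439.3^0.57·exp(0.008·75+0.085·16.5) = 4.16
  sum: 2.177 + 4.16 → r_corr = 6.337 μm/a
Long-term exponent b (ISO 9224 Table 2, B1) = 0.813
  D(9) = 6.337 × 9^0.813 = 6.337 × 5.968 = 37.82 μm
  Mass loss = 37.82 μm × 7.14 g/cm³ = 270 g·m⁻²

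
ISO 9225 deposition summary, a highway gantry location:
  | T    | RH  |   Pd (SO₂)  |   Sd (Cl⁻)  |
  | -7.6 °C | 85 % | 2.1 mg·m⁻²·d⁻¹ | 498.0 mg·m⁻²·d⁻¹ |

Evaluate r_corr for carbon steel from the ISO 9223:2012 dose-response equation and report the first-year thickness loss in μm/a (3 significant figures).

carbon steel: T≤10 °C ⇒ hinge +0.150·(-7.6−10) = -2.6400
  Pd branch = 1.77·Pd^0.52·e^(0.02·RH+f) = 1.017 μm/a
  Cl⁻ term: 0.102·498.0^0.62·exp(0.033·85+0.04·-7.6) = 58.49
  r_corr = 1.017 + 58.49 = 59.5 μm/a

r_corr = 59.5 μm/a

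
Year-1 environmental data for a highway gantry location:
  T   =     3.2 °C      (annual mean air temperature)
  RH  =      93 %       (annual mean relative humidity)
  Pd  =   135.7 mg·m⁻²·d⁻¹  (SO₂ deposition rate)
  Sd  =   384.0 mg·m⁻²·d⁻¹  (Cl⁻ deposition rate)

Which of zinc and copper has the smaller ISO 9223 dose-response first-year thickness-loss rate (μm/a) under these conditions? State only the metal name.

zinc: f(T) = +0.038·(T−10) [T≤10 °C] = -0.2584
  SO₂ term: 0.0129·135.7^0.44·exp(0.046·93-0.2584) = 6.232
  Cl⁻ term: 0.0175·384.0^0.57·exp(0.008·93+0.085·3.2) = 1.437
  sum: 6.232 + 1.437 → r_corr = 7.668 μm/a
copper: temperature factor f = +0.126·(-6.8) = -0.8568
  SO₂ term: 0.0053·135.7^0.26·exp(0.059·93-0.8568) = 1.948
  Cl⁻ term: 0.01025·384.0^0.27·exp(0.036·93+0.049·3.2) = 1.701
  sum: 1.948 + 1.701 → r_corr = 3.649 μm/a
Ordering by μm/a: zinc (7.67) > copper (3.65)

copper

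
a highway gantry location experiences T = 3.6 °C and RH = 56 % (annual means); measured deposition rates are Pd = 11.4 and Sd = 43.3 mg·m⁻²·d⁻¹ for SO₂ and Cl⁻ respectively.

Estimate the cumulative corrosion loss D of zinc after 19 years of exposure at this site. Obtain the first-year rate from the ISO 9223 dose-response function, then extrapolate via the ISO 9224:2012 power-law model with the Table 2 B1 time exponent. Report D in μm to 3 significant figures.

D(19) = 7.74 μm

zinc: temperature factor f = +0.038·(-6.4) = -0.2432
  sulphur-dioxide contribution → 0.3879 μm/a
  chloride contribution → 0.3186 μm/a
  total first-year rate 0.7066 μm/a
Long-term exponent b (ISO 9224 Table 2, B1) = 0.813
  D(19) = 0.7066 × 19^0.813 = 0.7066 × 10.96 = 7.741 μm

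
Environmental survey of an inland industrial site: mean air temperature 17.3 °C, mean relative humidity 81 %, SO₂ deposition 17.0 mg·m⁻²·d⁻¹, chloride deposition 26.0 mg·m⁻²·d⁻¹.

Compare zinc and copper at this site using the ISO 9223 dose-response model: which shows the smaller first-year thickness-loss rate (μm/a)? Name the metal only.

copper

zinc: T>10 °C ⇒ hinge -0.071·(17.3−10) = -0.5183
  Pd branch = 0.0129·Pd^0.44·e^(0.046·RH+f) = 1.109 μm/a
  Sd branch = 0.0175·Sd^0.57·e^(0.008·RH+0.085·T) = 0.9325 μm/a
  sum: 1.109 + 0.9325 → r_corr = 2.042 μm/a
copper: temperature factor f = -0.080·(7.3) = -0.5840
  Pd branch = 0.0053·Pd^0.26·e^(0.059·RH+f) = 0.7346 μm/a
  Cl⁻ term: 0.01025·26.0^0.27·exp(0.036·81+0.049·17.3) = 1.065
  sum: 0.7346 + 1.065 → r_corr = 1.8 μm/a
Ordering by μm/a: zinc (2.04) > copper (1.8)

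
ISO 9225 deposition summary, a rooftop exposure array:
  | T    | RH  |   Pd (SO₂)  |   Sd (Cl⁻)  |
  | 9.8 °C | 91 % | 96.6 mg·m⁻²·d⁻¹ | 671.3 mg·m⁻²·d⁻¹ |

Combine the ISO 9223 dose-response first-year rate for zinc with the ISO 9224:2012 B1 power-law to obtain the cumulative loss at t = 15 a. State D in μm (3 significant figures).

D(15) = 87.7 μm

zinc: f(T) = +0.038·(T−10) [T≤10 °C] = -0.0076
  SO₂ term: 0.0129·96.6^0.44·exp(0.046·91-0.0076) = 6.29
  Cl⁻ term: 0.0175·671.3^0.57·exp(0.008·91+0.085·9.8) = 3.407
  r_corr = 6.29 + 3.407 = 9.696 μm/a
Power-law: D(15) = r_corr · 15^0.813
  D(15) = 9.696 × 15^0.813 = 9.696 × 9.04 = 87.65 μm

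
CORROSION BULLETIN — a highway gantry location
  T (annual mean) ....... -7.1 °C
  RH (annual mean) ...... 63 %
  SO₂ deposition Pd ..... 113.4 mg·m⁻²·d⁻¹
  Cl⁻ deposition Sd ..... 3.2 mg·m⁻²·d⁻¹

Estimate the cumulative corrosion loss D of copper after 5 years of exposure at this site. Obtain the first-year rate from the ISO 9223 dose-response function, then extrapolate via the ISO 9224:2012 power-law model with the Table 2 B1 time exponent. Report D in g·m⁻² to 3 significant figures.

D(5) = 4.78 g·m⁻²

copper: temperature factor f = +0.126·(-17.1) = -2.1546
  sulphur-dioxide contribution → 0.0865 μm/a
  chloride contribution → 0.09572 μm/a
  ⇒ r_corr(copper) = 0.1822 μm/a
ISO 9224: D(t) = r_corr · t^b with b = 0.667 (copper, B1)
  D(5) = 0.1822 × 5^0.667 = 0.1822 × 2.926 = 0.5331 μm
  Mass loss = 0.5331 μm × 8.96 g/cm³ = 4.777 g·m⁻²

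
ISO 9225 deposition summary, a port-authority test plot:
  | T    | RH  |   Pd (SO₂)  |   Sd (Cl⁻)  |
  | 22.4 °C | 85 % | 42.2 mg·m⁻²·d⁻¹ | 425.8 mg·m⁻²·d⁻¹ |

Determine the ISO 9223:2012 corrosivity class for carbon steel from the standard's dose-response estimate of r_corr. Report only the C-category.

carbon steel: temperature factor f = -0.054·(12.4) = -0.6696
  SO₂ term: 1.77·42.2^0.52·exp(0.02·85-0.6696) = 34.72
  Sd branch = 0.102·Sd^0.62·e^(0.033·RH+0.04·T) = 176.2 μm/a
  r_corr = 34.72 + 176.2 = 210.9 μm/a
Category bounds: 200…700 μm/a bracket r_corr ⇒ CX

CX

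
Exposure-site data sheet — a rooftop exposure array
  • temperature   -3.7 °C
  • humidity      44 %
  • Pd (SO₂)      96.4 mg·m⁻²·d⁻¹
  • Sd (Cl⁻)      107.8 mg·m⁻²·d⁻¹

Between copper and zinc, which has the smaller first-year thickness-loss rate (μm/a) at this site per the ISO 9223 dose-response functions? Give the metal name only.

copper: f(T) = +0.126·(T−10) [T≤10 °C] = -1.7262
  SO₂ term: 0.0053·96.4^0.26·exp(0.059·44-1.7262) = 0.04148
  Cl⁻ term: 0.01025·107.8^0.27·exp(0.036·44+0.049·-3.7) = 0.1475
  sum: 0.04148 + 0.1475 → r_corr = 0.189 μm/a
zinc: T≤10 °C ⇒ hinge +0.038·(-3.7−10) = -0.5206
  SO₂ term: 0.0129·96.4^0.44·exp(0.046·44-0.5206) = 0.433
  Cl⁻ term: 0.0175·107.8^0.57·exp(0.008·44+0.085·-3.7) = 0.2618
  sum: 0.433 + 0.2618 → r_corr = 0.6948 μm/a
Ordering by μm/a: zinc (0.695) > copper (0.189)

copper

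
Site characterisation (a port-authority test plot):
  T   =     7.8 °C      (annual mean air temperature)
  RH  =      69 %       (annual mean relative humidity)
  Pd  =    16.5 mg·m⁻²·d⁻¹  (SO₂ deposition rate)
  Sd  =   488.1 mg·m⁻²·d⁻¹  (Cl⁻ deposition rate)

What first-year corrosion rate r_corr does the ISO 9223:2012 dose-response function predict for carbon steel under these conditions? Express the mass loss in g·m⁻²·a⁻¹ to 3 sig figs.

r_corr = 666 g·m⁻²·a⁻¹

carbon steel: T≤10 °C ⇒ hinge +0.150·(7.8−10) = -0.3300
  SO₂ term: 1.77·16.5^0.52·exp(0.02·69-0.3300) = 21.73
  Sd branch = 0.102·Sd^0.62·e^(0.033·RH+0.04·T) = 63.08 μm/a
  sum: 21.73 + 63.08 → r_corr = 84.81 μm/a
Convert to mass loss: 84.81 μm/a × 7.85 g/cm³ = 665.7 g·m⁻²·a⁻¹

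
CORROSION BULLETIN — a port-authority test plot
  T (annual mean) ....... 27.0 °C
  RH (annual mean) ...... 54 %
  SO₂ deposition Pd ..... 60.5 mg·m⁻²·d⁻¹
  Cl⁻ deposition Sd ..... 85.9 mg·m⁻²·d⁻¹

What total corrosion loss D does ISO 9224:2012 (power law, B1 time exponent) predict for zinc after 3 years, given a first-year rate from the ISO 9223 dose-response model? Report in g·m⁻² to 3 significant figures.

zinc: f(T) = -0.071·(T−10) [T>10 °C] = -1.2070
  sulphur-dioxide contribution → 0.2813 μm/a
  chloride contribution → 3.386 μm/a
  total first-year rate 3.668 μm/a
Power-law: D(3) = r_corr · 3^0.813
  D(3) = 3.668 × 3^0.813 = 3.668 × 2.443 = 8.96 μm
  Mass loss = 8.96 μm × 7.14 g/cm³ = 63.97 g·m⁻²

D(3) = 64.0 g·m⁻²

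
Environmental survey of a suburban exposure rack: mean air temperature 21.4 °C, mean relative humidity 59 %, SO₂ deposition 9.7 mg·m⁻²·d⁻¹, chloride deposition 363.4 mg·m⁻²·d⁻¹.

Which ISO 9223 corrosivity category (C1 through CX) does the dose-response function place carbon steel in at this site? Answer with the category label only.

C4

carbon steel: f(T) = -0.054·(T−10) [T>10 °C] = -0.6156
  Pd branch = 1.77·Pd^0.52·e^(0.02·RH+f) = 10.14 μm/a
  Cl⁻ term: 0.102·363.4^0.62·exp(0.033·59+0.04·21.4) = 65.07
  r_corr = 10.14 + 65.07 = 75.21 μm/a
75.2 μm/a falls in (50, 80] for carbon steel → category C4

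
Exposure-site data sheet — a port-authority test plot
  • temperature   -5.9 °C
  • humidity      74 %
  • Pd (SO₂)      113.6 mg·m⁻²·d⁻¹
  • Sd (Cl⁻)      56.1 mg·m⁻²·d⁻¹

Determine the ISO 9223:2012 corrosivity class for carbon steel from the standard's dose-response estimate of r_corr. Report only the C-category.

C2

carbon steel: f(T) = +0.150·(T−10) [T≤10 °C] = -2.3850
  sulphur-dioxide contribution → 8.389 μm/a
  chloride contribution → 11.25 μm/a
  ⇒ r_corr(carbon steel) = 19.64 μm/a
ISO 9223 Table 2 (carbon steel): 1.3 < 19.6 ≤ 25 μm/a ⇒ C2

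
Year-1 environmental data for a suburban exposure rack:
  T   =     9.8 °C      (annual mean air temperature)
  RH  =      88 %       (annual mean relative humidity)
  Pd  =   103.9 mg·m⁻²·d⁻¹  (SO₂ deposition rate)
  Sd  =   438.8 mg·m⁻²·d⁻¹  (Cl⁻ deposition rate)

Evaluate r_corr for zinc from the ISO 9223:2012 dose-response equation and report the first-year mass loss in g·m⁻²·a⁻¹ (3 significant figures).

r_corr = 59.0 g·m⁻²·a⁻¹

zinc: f(T) = +0.038·(T−10) [T≤10 °C] = -0.0076
  Pd branch = 0.0129·Pd^0.44·e^(0.046·RH+f) = 5.657 μm/a
  Sd branch = 0.0175·Sd^0.57·e^(0.008·RH+0.085·T) = 2.61 μm/a
  sum: 5.657 + 2.61 → r_corr = 8.267 μm/a
Convert to mass loss: 8.267 μm/a × 7.14 g/cm³ = 59.03 g·m⁻²·a⁻¹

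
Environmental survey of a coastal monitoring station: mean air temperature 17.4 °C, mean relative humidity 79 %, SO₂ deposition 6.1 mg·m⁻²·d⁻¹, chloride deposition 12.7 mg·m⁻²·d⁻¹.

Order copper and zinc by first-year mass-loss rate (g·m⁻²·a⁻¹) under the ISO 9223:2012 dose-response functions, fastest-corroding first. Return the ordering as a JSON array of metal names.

["copper", "zinc"]

copper: T>10 °C ⇒ hinge -0.080·(17.4−10) = -0.5920
  Pd branch = 0.0053·Pd^0.26·e^(0.059·RH+f) = 0.4961 μm/a
  Sd branch = 0.01025·Sd^0.27·e^(0.036·RH+0.049·T) = 0.8207 μm/a
  sum: 0.4961 + 0.8207 → r_corr = 1.317 μm/a
  mass loss = 1.317 μm/a × 8.96 g/cm³ = 11.8 g·m⁻²·a⁻¹
zinc: T>10 °C ⇒ hinge -0.071·(17.4−10) = -0.5254
  Pd branch = 0.0129·Pd^0.44·e^(0.046·RH+f) = 0.64 μm/a
  Sd branch = 0.0175·Sd^0.57·e^(0.008·RH+0.085·T) = 0.6152 μm/a
  r_corr = 0.64 + 0.6152 = 1.255 μm/a
  mass loss = 1.255 μm/a × 7.14 g/cm³ = 8.962 g·m⁻²·a⁻¹
Ordering by g·m⁻²·a⁻¹: copper (11.8) > zinc (8.96)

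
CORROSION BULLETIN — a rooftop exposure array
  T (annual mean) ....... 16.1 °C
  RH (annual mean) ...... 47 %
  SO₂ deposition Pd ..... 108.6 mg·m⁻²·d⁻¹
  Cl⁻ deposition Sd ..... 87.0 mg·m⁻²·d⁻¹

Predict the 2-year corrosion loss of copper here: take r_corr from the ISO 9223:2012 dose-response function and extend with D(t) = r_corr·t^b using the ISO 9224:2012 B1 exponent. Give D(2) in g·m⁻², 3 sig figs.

D(2) = 8.33 g·m⁻²

copper: temperature factor f = -0.080·(6.1) = -0.4880
  SO₂ term: 0.0053·108.6^0.26·exp(0.059·47-0.4880) = 0.1762
  Cl⁻ term: 0.01025·87.0^0.27·exp(0.036·47+0.049·16.1) = 0.4091
  r_corr = 0.1762 + 0.4091 = 0.5853 μm/a
Long-term exponent b (ISO 9224 Table 2, B1) = 0.667
  D(2) = 0.5853 × 2^0.667 = 0.5853 × 1.588 = 0.9293 μm
  Mass loss = 0.9293 μm × 8.96 g/cm³ = 8.326 g·m⁻²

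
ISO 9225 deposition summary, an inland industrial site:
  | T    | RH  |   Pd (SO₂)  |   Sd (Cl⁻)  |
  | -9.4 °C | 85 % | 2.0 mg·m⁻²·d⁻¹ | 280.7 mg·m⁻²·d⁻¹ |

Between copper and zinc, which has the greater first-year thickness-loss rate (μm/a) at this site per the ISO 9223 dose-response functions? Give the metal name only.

copper: f(T) = +0.126·(T−10) [T≤10 °C] = -2.4444
  SO₂ term: 0.0053·2.0^0.26·exp(0.059·85-2.4444) = 0.08297
  Sd branch = 0.01025·Sd^0.27·e^(0.036·RH+0.049·T) = 0.6319 μm/a
  r_corr = 0.08297 + 0.6319 = 0.7149 μm/a
zinc: temperature factor f = +0.038·(-19.4) = -0.7372
  SO₂ term: 0.0129·2.0^0.44·exp(0.046·85-0.7372) = 0.4178
  Cl⁻ term: 0.0175·280.7^0.57·exp(0.008·85+0.085·-9.4) = 0.3862
  sum: 0.4178 + 0.3862 → r_corr = 0.804 μm/a
Ordering by μm/a: zinc (0.804) > copper (0.715)

zinc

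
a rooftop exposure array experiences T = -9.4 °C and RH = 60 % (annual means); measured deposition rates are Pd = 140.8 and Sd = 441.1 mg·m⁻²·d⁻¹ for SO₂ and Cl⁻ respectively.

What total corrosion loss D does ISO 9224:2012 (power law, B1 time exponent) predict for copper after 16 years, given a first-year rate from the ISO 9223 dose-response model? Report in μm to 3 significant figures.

D(16) = 2.21 μm

copper: f(T) = +0.126·(T−10) [T≤10 °C] = -2.4444
  Pd branch = 0.0053·Pd^0.26·e^(0.059·RH+f) = 0.05738 μm/a
  Cl⁻ term: 0.01025·441.1^0.27·exp(0.036·60+0.049·-9.4) = 0.2903
  r_corr = 0.05738 + 0.2903 = 0.3476 μm/a
ISO 9224: D(t) = r_corr · t^b with b = 0.667 (copper, B1)
  D(16) = 0.3476 × 16^0.667 = 0.3476 × 6.355 = 2.209 μm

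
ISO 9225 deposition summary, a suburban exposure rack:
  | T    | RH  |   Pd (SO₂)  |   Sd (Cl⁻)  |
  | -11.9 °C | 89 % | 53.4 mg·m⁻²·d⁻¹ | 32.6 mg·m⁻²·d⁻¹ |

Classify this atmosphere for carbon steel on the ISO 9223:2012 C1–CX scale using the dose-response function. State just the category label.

C2

carbon steel: T≤10 °C ⇒ hinge +0.150·(-11.9−10) = -3.2850
  SO₂ term: 1.77·53.4^0.52·exp(0.02·89-3.2850) = 3.109
  Cl⁻ term: 0.102·32.6^0.62·exp(0.033·89+0.04·-11.9) = 10.37
  sum: 3.109 + 10.37 → r_corr = 13.48 μm/a
ISO 9223 Table 2 (carbon steel): 1.3 < 13.5 ≤ 25 μm/a ⇒ C2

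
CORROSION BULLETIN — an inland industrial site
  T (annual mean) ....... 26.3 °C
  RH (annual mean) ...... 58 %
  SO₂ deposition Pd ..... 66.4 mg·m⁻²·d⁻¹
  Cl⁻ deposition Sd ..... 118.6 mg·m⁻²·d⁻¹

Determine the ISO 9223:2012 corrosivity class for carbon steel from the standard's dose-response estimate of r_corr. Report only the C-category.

carbon steel: T>10 °C ⇒ hinge -0.054·(26.3−10) = -0.8802
  SO₂ term: 1.77·66.4^0.52·exp(0.02·58-0.8802) = 20.75
  Sd branch = 0.102·Sd^0.62·e^(0.033·RH+0.04·T) = 38.25 μm/a
  r_corr = 20.75 + 38.25 = 59 μm/a
ISO 9223 Table 2 (carbon steel): 50 < 59 ≤ 80 μm/a ⇒ C4

C4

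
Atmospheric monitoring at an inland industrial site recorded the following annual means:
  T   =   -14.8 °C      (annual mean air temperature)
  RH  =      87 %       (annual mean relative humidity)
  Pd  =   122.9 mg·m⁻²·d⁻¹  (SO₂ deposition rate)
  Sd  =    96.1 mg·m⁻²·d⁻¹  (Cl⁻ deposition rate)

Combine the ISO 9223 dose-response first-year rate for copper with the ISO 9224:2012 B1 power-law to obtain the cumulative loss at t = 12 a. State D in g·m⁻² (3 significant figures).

D(12) = 24.8 g·m⁻²

copper: temperature factor f = +0.126·(-24.8) = -3.1248
  sulphur-dioxide contribution → 0.1379 μm/a
  chloride contribution → 0.3902 μm/a
  ⇒ r_corr(copper) = 0.5282 μm/a
Long-term exponent b (ISO 9224 Table 2, B1) = 0.667
  D(12) = 0.5282 × 12^0.667 = 0.5282 × 5.246 = 2.771 μm
  Mass loss = 2.771 μm × 8.96 g/cm³ = 24.83 g·m⁻²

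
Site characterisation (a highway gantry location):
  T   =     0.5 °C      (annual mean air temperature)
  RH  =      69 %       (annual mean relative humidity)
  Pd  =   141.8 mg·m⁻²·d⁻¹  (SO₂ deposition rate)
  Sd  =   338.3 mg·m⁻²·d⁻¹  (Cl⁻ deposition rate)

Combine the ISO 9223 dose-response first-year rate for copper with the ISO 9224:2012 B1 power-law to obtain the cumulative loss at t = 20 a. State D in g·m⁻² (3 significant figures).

copper: T≤10 °C ⇒ hinge +0.126·(0.5−10) = -1.1970
  SO₂ term: 0.0053·141.8^0.26·exp(0.059·69-1.1970) = 0.3403
  Sd branch = 0.01025·Sd^0.27·e^(0.036·RH+0.049·T) = 0.6068 μm/a
  sum: 0.3403 + 0.6068 → r_corr = 0.9471 μm/a
Power-law: D(20) = r_corr · 20^0.667
  D(20) = 0.9471 × 20^0.667 = 0.9471 × 7.375 = 6.986 μm
  Mass loss = 6.986 μm × 8.96 g/cm³ = 62.59 g·m⁻²

D(20) = 62.6 g·m⁻²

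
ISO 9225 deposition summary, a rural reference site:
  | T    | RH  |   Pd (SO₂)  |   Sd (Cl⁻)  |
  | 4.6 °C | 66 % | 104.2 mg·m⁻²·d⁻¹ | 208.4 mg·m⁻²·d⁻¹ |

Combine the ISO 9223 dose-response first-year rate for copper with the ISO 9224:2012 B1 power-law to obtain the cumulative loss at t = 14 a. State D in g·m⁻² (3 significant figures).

D(14) = 53.4 g·m⁻²

copper: temperature factor f = +0.126·(-5.4) = -0.6804
  SO₂ term: 0.0053·104.2^0.26·exp(0.059·66-0.6804) = 0.4411
  Sd branch = 0.01025·Sd^0.27·e^(0.036·RH+0.049·T) = 0.5843 μm/a
  r_corr = 0.4411 + 0.5843 = 1.025 μm/a
ISO 9224: D(t) = r_corr · t^b with b = 0.667 (copper, B1)
  D(14) = 1.025 × 14^0.667 = 1.025 × 5.814 = 5.961 μm
  Mass loss = 5.961 μm × 8.96 g/cm³ = 53.41 g·m⁻²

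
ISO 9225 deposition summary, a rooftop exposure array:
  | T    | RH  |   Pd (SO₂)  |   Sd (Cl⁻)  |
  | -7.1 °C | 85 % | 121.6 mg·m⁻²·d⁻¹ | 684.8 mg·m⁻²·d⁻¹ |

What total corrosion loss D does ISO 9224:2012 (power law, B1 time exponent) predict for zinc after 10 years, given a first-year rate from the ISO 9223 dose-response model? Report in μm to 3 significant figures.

D(10) = 23.1 μm

zinc: temperature factor f = +0.038·(-17.1) = -0.6498
  SO₂ term: 0.0129·121.6^0.44·exp(0.046·85-0.6498) = 2.779
  Sd branch = 0.0175·Sd^0.57·e^(0.008·RH+0.085·T) = 0.7808 μm/a
  r_corr = 2.779 + 0.7808 = 3.56 μm/a
Long-term exponent b (ISO 9224 Table 2, B1) = 0.813
  D(10) = 3.56 × 10^0.813 = 3.56 × 6.501 = 23.14 μm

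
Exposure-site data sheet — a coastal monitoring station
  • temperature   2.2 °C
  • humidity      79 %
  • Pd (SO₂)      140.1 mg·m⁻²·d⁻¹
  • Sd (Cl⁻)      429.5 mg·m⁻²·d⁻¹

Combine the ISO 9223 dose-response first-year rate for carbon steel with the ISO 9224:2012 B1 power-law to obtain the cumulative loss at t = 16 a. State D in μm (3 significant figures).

D(16) = 425 μm

carbon steel: T≤10 °C ⇒ hinge +0.150·(2.2−10) = -1.1700
  SO₂ term: 1.77·140.1^0.52·exp(0.02·79-1.1700) = 34.85
  Cl⁻ term: 0.102·429.5^0.62·exp(0.033·79+0.04·2.2) = 64.78
  sum: 34.85 + 64.78 → r_corr = 99.63 μm/a
Power-law: D(16) = r_corr · 16^0.523
  D(16) = 99.63 × 16^0.523 = 99.63 × 4.263 = 424.8 μm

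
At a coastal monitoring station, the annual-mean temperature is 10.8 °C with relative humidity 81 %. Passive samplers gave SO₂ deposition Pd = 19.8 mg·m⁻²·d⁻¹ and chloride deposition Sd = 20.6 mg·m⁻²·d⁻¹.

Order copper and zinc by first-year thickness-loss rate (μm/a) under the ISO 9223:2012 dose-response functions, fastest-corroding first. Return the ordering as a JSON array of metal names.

copper: f(T) = -0.080·(T−10) [T>10 °C] = -0.0640
  Pd branch = 0.0053·Pd^0.26·e^(0.059·RH+f) = 1.286 μm/a
  Cl⁻ term: 0.01025·20.6^0.27·exp(0.036·81+0.049·10.8) = 0.7273
  sum: 1.286 + 0.7273 → r_corr = 2.013 μm/a
zinc: f(T) = -0.071·(T−10) [T>10 °C] = -0.0568
  Pd branch = 0.0129·Pd^0.44·e^(0.046·RH+f) = 1.882 μm/a
  Sd branch = 0.0175·Sd^0.57·e^(0.008·RH+0.085·T) = 0.4699 μm/a
  sum: 1.882 + 0.4699 → r_corr = 2.352 μm/a
Ordering by μm/a: zinc (2.35) > copper (2.01)

["zinc", "copper"]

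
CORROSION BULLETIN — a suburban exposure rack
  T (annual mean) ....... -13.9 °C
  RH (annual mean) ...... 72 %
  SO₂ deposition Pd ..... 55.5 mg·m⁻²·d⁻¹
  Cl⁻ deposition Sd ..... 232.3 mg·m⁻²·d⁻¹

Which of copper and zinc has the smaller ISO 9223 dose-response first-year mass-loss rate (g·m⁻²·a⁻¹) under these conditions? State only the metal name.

copper: f(T) = +0.126·(T−10) [T≤10 °C] = -3.0114
  SO₂ term: 0.0053·55.5^0.26·exp(0.059·72-3.0114) = 0.05186
  Cl⁻ term: 0.01025·232.3^0.27·exp(0.036·72+0.049·-13.9) = 0.3016
  sum: 0.05186 + 0.3016 → r_corr = 0.3535 μm/a
  mass loss = 0.3535 μm/a × 8.96 g/cm³ = 3.167 g·m⁻²·a⁻¹
zinc: T≤10 °C ⇒ hinge +0.038·(-13.9−10) = -0.9082
  SO₂ term: 0.0129·55.5^0.44·exp(0.046·72-0.9082) = 0.8357
  Sd branch = 0.0175·Sd^0.57·e^(0.008·RH+0.085·T) = 0.2132 μm/a
  r_corr = 0.8357 + 0.2132 = 1.049 μm/a
  mass loss = 1.049 μm/a × 7.14 g/cm³ = 7.489 g·m⁻²·a⁻¹
Ordering by g·m⁻²·a⁻¹: zinc (7.49) > copper (3.17)

copper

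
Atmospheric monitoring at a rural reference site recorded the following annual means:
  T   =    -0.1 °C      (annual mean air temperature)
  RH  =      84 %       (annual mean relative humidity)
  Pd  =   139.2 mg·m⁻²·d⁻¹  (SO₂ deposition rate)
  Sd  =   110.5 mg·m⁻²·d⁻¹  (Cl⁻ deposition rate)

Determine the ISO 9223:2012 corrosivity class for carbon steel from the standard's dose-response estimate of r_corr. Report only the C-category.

carbon steel: f(T) = +0.150·(T−10) [T≤10 °C] = -1.5150
  sulphur-dioxide contribution → 27.18 μm/a
  chloride contribution → 30.03 μm/a
  ⇒ r_corr(carbon steel) = 57.22 μm/a
ISO 9223 Table 2 (carbon steel): 50 < 57.2 ≤ 80 μm/a ⇒ C4

C4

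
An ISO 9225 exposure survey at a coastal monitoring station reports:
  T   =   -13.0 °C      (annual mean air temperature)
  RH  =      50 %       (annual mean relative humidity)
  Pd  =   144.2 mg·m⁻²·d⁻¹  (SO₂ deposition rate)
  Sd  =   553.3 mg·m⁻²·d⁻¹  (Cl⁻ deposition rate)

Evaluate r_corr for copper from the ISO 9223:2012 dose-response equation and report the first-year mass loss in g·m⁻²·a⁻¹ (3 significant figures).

r_corr = 1.80 g·m⁻²·a⁻¹

copper: temperature factor f = +0.126·(-23.0) = -2.8980
  sulphur-dioxide contribution → 0.02033 μm/a
  chloride contribution → 0.1805 μm/a
  ⇒ r_corr(copper) = 0.2008 μm/a
Convert to mass loss: 0.2008 μm/a × 8.96 g/cm³ = 1.799 g·m⁻²·a⁻¹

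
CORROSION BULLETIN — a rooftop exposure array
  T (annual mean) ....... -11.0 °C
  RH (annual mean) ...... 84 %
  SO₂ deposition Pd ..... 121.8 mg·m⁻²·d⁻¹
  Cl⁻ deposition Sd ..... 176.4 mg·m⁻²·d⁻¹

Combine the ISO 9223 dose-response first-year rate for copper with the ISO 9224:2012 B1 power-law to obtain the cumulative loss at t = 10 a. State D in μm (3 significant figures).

D(10) = 3.17 μm

copper: temperature factor f = +0.126·(-21.0) = -2.6460
  Pd branch = 0.0053·Pd^0.26·e^(0.059·RH+f) = 0.1861 μm/a
  Cl⁻ term: 0.01025·176.4^0.27·exp(0.036·84+0.049·-11.0) = 0.4972
  sum: 0.1861 + 0.4972 → r_corr = 0.6833 μm/a
ISO 9224: D(t) = r_corr · t^b with b = 0.667 (copper, B1)
  D(10) = 0.6833 × 10^0.667 = 0.6833 × 4.645 = 3.174 μm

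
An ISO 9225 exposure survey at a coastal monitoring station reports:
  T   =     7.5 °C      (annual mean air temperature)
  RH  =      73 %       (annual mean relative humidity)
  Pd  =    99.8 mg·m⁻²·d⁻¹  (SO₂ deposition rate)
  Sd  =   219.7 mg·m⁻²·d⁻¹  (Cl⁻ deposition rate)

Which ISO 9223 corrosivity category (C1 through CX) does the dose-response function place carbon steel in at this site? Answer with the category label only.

C5

carbon steel: f(T) = +0.150·(T−10) [T≤10 °C] = -0.3750
  Pd branch = 1.77·Pd^0.52·e^(0.02·RH+f) = 57.38 μm/a
  Sd branch = 0.102·Sd^0.62·e^(0.033·RH+0.04·T) = 43.35 μm/a
  sum: 57.38 + 43.35 → r_corr = 100.7 μm/a
101 μm/a falls in (80, 200] for carbon steel → category C5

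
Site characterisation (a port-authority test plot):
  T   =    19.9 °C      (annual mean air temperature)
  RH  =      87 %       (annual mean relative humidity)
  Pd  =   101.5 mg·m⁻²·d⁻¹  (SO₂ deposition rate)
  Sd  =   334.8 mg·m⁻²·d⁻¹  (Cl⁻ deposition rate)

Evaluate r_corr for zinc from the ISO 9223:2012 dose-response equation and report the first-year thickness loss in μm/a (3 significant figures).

zinc: f(T) = -0.071·(T−10) [T>10 °C] = -0.7029
  sulphur-dioxide contribution → 2.668 μm/a
  chloride contribution → 5.237 μm/a
  total first-year rate 7.905 μm/a

r_corr = 7.90 μm/a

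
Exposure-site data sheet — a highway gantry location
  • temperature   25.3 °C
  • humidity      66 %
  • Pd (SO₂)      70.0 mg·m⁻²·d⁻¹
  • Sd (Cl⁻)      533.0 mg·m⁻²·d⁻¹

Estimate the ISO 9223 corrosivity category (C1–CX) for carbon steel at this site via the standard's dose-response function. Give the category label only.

C5

carbon steel: f(T) = -0.054·(T−10) [T>10 °C] = -0.8262
  sulphur-dioxide contribution → 26.42 μm/a
  chloride contribution → 121.5 μm/a
  total first-year rate 147.9 μm/a
148 μm/a falls in (80, 200] for carbon steel → category C5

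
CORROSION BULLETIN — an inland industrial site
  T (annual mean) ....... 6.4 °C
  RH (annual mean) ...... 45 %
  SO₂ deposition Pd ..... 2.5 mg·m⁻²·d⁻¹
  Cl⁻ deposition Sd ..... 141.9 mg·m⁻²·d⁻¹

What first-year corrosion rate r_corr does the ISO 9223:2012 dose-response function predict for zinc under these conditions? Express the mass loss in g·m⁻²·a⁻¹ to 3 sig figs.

r_corr = 6.15 g·m⁻²·a⁻¹

zinc: T≤10 °C ⇒ hinge +0.038·(6.4−10) = -0.1368
  SO₂ term: 0.0129·2.5^0.44·exp(0.046·45-0.1368) = 0.1334
  Cl⁻ term: 0.0175·141.9^0.57·exp(0.008·45+0.085·6.4) = 0.7282
  r_corr = 0.1334 + 0.7282 = 0.8617 μm/a
Convert to mass loss: 0.8617 μm/a × 7.14 g/cm³ = 6.152 g·m⁻²·a⁻¹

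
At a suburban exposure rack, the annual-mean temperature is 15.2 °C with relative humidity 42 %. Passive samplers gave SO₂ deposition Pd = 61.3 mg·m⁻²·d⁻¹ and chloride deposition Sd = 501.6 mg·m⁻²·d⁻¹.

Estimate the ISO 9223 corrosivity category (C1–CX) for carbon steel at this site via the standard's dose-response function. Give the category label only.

carbon steel: f(T) = -0.054·(T−10) [T>10 °C] = -0.2808
  SO₂ term: 1.77·61.3^0.52·exp(0.02·42-0.2808) = 26.32
  Cl⁻ term: 0.102·501.6^0.62·exp(0.033·42+0.04·15.2) = 35.38
  sum: 26.32 + 35.38 → r_corr = 61.71 μm/a
ISO 9223 Table 2 (carbon steel): 50 < 61.7 ≤ 80 μm/a ⇒ C4

C4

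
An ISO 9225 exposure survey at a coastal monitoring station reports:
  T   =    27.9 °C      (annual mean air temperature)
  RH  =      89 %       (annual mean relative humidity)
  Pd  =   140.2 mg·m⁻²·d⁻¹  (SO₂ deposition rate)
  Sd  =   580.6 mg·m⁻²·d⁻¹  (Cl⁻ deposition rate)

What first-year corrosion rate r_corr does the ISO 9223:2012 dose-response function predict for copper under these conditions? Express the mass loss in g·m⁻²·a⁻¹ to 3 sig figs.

r_corr = 57.3 g·m⁻²·a⁻¹

copper: f(T) = -0.080·(T−10) [T>10 °C] = -1.4320
  Pd branch = 0.0053·Pd^0.26·e^(0.059·RH+f) = 0.873 μm/a
  Cl⁻ term: 0.01025·580.6^0.27·exp(0.036·89+0.049·27.9) = 5.523
  r_corr = 0.873 + 5.523 = 6.396 μm/a
Convert to mass loss: 6.396 μm/a × 8.96 g/cm³ = 57.31 g·m⁻²·a⁻¹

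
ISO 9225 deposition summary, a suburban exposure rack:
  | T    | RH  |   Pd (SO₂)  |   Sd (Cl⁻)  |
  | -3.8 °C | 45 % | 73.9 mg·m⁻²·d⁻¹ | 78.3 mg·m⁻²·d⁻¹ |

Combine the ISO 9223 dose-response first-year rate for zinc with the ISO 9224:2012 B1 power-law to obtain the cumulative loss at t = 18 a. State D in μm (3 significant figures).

D(18) = 6.50 μm

zinc: temperature factor f = +0.038·(-13.8) = -0.5244
  SO₂ term: 0.0129·73.9^0.44·exp(0.046·45-0.5244) = 0.4018
  Cl⁻ term: 0.0175·78.3^0.57·exp(0.008·45+0.085·-3.8) = 0.218
  sum: 0.4018 + 0.218 → r_corr = 0.6199 μm/a
Power-law: D(18) = r_corr · 18^0.813
  D(18) = 0.6199 × 18^0.813 = 0.6199 × 10.48 = 6.499 μm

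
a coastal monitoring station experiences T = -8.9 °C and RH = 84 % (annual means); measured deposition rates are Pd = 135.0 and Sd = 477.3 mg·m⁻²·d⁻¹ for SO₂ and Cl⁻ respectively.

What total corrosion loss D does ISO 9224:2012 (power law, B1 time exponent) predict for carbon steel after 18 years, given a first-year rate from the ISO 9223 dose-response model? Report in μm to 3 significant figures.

carbon steel: T≤10 °C ⇒ hinge +0.150·(-8.9−10) = -2.8350
  Pd branch = 1.77·Pd^0.52·e^(0.02·RH+f) = 7.147 μm/a
  Cl⁻ term: 0.102·477.3^0.62·exp(0.033·84+0.04·-8.9) = 52.32
  sum: 7.147 + 52.32 → r_corr = 59.47 μm/a
Long-term exponent b (ISO 9224 Table 2, B1) = 0.523
  D(18) = 59.47 × 18^0.523 = 59.47 × 4.534 = 269.7 μm

D(18) = 270 μm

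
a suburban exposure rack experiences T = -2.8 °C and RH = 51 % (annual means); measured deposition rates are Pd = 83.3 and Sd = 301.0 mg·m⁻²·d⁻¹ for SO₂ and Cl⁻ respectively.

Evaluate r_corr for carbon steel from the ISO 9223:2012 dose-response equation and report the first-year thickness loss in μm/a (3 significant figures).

r_corr = 24.1 μm/a

carbon steel: temperature factor f = +0.150·(-12.8) = -1.9200
  SO₂ term: 1.77·83.3^0.52·exp(0.02·51-1.9200) = 7.175
  Cl⁻ term: 0.102·301.0^0.62·exp(0.033·51+0.04·-2.8) = 16.89
  sum: 7.175 + 16.89 → r_corr = 24.06 μm/a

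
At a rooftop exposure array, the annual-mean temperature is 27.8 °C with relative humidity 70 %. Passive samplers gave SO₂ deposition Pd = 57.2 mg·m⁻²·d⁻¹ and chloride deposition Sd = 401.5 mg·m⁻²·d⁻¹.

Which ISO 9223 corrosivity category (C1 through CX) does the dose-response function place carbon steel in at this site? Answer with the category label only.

carbon steel: T>10 °C ⇒ hinge -0.054·(27.8−10) = -0.9612
  sulphur-dioxide contribution → 22.51 μm/a
  chloride contribution → 128.5 μm/a
  total first-year rate 151.1 μm/a
151 μm/a falls in (80, 200] for carbon steel → category C5

C5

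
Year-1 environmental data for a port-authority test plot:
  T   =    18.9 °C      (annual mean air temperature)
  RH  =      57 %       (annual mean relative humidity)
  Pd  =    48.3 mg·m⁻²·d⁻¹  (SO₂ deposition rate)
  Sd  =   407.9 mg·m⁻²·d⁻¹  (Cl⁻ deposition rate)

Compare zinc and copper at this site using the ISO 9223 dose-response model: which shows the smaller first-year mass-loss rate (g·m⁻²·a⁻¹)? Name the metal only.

copper

zinc: T>10 °C ⇒ hinge -0.071·(18.9−10) = -0.6319
  Pd branch = 0.0129·Pd^0.44·e^(0.046·RH+f) = 0.5198 μm/a
  Sd branch = 0.0175·Sd^0.57·e^(0.008·RH+0.085·T) = 4.234 μm/a
  r_corr = 0.5198 + 4.234 = 4.754 μm/a
  mass loss = 4.754 μm/a × 7.14 g/cm³ = 33.94 g·m⁻²·a⁻¹
copper: T>10 °C ⇒ hinge -0.080·(18.9−10) = -0.7120
  Pd branch = 0.0053·Pd^0.26·e^(0.059·RH+f) = 0.2058 μm/a
  Cl⁻ term: 0.01025·407.9^0.27·exp(0.036·57+0.049·18.9) = 1.021
  r_corr = 0.2058 + 1.021 = 1.227 μm/a
  mass loss = 1.227 μm/a × 8.96 g/cm³ = 10.99 g·m⁻²·a⁻¹
Ordering by g·m⁻²·a⁻¹: zinc (33.9) > copper (11)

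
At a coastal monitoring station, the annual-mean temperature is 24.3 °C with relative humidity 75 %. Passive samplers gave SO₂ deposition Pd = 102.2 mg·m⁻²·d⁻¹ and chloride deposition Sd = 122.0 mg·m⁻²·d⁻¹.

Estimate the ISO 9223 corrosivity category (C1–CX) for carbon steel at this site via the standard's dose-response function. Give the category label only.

carbon steel: temperature factor f = -0.054·(14.3) = -0.7722
  sulphur-dioxide contribution → 40.64 μm/a
  chloride contribution → 62.97 μm/a
  total first-year rate 103.6 μm/a
ISO 9223 Table 2 (carbon steel): 80 < 104 ≤ 200 μm/a ⇒ C5

C5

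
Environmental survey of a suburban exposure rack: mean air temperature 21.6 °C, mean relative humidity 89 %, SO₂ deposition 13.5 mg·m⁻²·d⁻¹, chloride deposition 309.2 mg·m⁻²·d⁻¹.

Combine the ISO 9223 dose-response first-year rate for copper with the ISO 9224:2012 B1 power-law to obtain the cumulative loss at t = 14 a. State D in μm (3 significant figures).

copper: T>10 °C ⇒ hinge -0.080·(21.6−10) = -0.9280
  Pd branch = 0.0053·Pd^0.26·e^(0.059·RH+f) = 0.7864 μm/a
  Sd branch = 0.01025·Sd^0.27·e^(0.036·RH+0.049·T) = 3.422 μm/a
  sum: 0.7864 + 3.422 → r_corr = 4.208 μm/a
ISO 9224: D(t) = r_corr · t^b with b = 0.667 (copper, B1)
  D(14) = 4.208 × 14^0.667 = 4.208 × 5.814 = 24.46 μm

D(14) = 24.5 μm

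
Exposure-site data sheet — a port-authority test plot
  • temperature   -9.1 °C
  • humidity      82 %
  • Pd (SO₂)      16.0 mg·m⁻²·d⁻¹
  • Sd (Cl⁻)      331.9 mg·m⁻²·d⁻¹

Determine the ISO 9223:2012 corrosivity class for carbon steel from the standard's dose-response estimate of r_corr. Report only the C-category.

carbon steel: f(T) = +0.150·(T−10) [T≤10 °C] = -2.8650
  sulphur-dioxide contribution → 2.198 μm/a
  chloride contribution → 38.79 μm/a
  ⇒ r_corr(carbon steel) = 40.99 μm/a
ISO 9223 Table 2 (carbon steel): 25 < 41 ≤ 50 μm/a ⇒ C3

C3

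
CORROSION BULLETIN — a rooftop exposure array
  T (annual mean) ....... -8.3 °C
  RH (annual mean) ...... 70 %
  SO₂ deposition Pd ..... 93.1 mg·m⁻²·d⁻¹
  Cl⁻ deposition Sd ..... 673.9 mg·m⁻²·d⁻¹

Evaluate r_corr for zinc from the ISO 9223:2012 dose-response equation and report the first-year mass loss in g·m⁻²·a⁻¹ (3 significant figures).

zinc: f(T) = +0.038·(T−10) [T≤10 °C] = -0.6954
  SO₂ term: 0.0129·93.1^0.44·exp(0.046·70-0.6954) = 1.184
  Cl⁻ term: 0.0175·673.9^0.57·exp(0.008·70+0.085·-8.3) = 0.6197
  r_corr = 1.184 + 0.6197 = 1.804 μm/a
Convert to mass loss: 1.804 μm/a × 7.14 g/cm³ = 12.88 g·m⁻²·a⁻¹

r_corr = 12.9 g·m⁻²·a⁻¹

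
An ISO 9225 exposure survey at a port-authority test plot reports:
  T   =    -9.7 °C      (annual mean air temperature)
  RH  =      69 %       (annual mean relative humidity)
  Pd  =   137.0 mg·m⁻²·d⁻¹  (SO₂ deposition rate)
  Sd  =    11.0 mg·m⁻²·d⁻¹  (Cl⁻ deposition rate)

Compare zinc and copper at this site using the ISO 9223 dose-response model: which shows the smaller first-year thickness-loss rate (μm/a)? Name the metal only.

copper

zinc: temperature factor f = +0.038·(-19.7) = -0.7486
  SO₂ term: 0.0129·137.0^0.44·exp(0.046·69-0.7486) = 1.271
  Sd branch = 0.0175·Sd^0.57·e^(0.008·RH+0.085·T) = 0.05227 μm/a
  r_corr = 1.271 + 0.05227 = 1.323 μm/a
copper: f(T) = +0.126·(T−10) [T≤10 °C] = -2.4822
  SO₂ term: 0.0053·137.0^0.26·exp(0.059·69-2.4822) = 0.09329
  Cl⁻ term: 0.01025·11.0^0.27·exp(0.036·69+0.049·-9.7) = 0.146
  r_corr = 0.09329 + 0.146 = 0.2393 μm/a
Ordering by μm/a: zinc (1.32) > copper (0.239)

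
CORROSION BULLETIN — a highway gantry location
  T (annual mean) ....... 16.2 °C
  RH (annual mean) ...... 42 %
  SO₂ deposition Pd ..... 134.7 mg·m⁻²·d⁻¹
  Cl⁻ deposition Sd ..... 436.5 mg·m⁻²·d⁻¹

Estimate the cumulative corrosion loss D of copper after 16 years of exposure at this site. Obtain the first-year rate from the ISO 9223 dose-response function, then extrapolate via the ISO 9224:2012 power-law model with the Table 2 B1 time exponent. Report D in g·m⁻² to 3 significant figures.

copper: f(T) = -0.080·(T−10) [T>10 °C] = -0.4960
  sulphur-dioxide contribution → 0.1376 μm/a
  chloride contribution → 0.5308 μm/a
  ⇒ r_corr(copper) = 0.6684 μm/a
Power-law: D(16) = r_corr · 16^0.667
  D(16) = 0.6684 × 16^0.667 = 0.6684 × 6.355 = 4.248 μm
  Mass loss = 4.248 μm × 8.96 g/cm³ = 38.06 g·m⁻²

D(16) = 38.1 g·m⁻²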